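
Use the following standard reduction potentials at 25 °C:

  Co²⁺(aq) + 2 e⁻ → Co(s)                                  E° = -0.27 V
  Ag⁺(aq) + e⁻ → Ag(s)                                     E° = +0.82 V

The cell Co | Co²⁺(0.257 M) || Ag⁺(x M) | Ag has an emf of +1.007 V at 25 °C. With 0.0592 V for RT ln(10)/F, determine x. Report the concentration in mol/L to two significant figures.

0.020 M

Ag⁺/Ag is the cathode, Co²⁺/Co the anode: E°cell = +1.09 V, n = 2.
Overall reaction: 2 Ag⁺(aq) + Co(s) → 2 Ag(s) + Co²⁺(aq); Q = [Co²⁺]^1/[Ag⁺]^2.
From E = E° − (0.0592/n) log Q: log Q = (E° − E)·n/0.0592 = (+1.09 − (+1.007))·2/0.0592 = 2.8041.
So 2·log[Ag⁺] = 1·log(0.257) − log Q = -0.5901 − (2.8041) = -3.3942; log[Ag⁺] = -3.3942 / 2 = -1.6971; [Ag⁺] = 10^(-1.6971) ≈ 0.020 M.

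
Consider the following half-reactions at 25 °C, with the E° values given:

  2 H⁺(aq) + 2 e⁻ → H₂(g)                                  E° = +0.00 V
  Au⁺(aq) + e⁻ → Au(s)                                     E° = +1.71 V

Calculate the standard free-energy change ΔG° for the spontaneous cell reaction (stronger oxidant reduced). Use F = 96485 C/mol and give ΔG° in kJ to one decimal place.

Au⁺/Au (E° = +1.71 V) is the cathode; H⁺/H₂ (E° = +0.00 V) is the anode, so E°cell = +1.71 V.
Balancing electrons gives n = 2 (lcm of 1 and 2).
ΔG° = −nFE° = −(2)(96485)(+1.71) = -329,979 J = -330.0 kJ.

-330.0 kJ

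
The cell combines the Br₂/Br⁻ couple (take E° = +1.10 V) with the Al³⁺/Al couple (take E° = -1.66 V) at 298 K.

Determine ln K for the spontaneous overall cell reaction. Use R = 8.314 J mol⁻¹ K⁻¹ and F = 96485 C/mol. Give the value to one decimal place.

644.9

Cathode: Br₂/Br⁻; anode: Al³⁺/Al. E°cell = (+1.10) − (-1.66) = +2.76 V, with n = 6.
ΔG° = −nFE° = −RT ln K, so ln K = nFE°/(RT) = (6)(96485)(+2.76) / ((8.314)(298)) = 644.902.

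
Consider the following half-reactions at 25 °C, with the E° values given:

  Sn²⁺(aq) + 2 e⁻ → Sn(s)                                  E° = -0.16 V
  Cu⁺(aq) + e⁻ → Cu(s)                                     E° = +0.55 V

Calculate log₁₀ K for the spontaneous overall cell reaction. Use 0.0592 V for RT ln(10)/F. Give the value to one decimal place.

Cathode: Cu⁺/Cu; anode: Sn²⁺/Sn. E°cell = +0.71 V, n = 2.
log K = nE°cell / 0.0592 = (2)(+0.71) / 0.0592 = 24.0.

24.0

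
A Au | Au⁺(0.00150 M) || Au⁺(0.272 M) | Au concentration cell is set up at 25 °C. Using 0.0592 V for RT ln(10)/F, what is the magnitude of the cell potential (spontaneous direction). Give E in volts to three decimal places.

+0.134 V

For a concentration cell E°cell = 0. The 0.272 M side is the cathode (reduction is favoured where [Au⁺] is higher).
With n = 1, E = −(0.0592/1) log([Au⁺]ₐₙ/[Au⁺]꜀ₐₜ) = −(0.0592/1) log(0.0015/0.272) = −(0.0592/1)(-2.258) = +0.134 V.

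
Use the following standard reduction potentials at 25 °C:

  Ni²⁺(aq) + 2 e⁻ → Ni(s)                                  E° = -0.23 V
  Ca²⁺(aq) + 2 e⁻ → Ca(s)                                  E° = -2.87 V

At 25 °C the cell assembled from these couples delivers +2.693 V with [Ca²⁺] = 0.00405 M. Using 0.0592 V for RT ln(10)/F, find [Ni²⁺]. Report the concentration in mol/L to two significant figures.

Ni²⁺/Ni is the cathode, Ca²⁺/Ca the anode: E°cell = +2.64 V, n = 2.
Overall reaction: Ni²⁺(aq) + Ca(s) → Ni(s) + Ca²⁺(aq); Q = [Ca²⁺]^1/[Ni²⁺]^1.
From E = E° − (0.0592/n) log Q: log Q = (E° − E)·n/0.0592 = (+2.64 − (+2.693))·2/0.0592 = -1.7905.
So 1·log[Ni²⁺] = 1·log(0.00405) − log Q = -2.3925 − (-1.7905) = -0.6020; [Ni²⁺] = 10^(-0.6020) ≈ 0.25 M.

0.25 M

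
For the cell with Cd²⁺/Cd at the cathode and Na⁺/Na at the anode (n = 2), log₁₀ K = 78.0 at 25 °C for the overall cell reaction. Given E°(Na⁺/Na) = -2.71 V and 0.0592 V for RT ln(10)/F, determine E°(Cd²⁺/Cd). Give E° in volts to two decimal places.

-0.40 V

E°cell = (0.0592/n)·log K = (0.0592/2)(78.0) = +2.309 V.
Since Cd²⁺/Cd is the cathode and Na⁺/Na the anode, E°cell = E°(Cd²⁺/Cd) − E°(Na⁺/Na).
So E°(Cd²⁺/Cd) = E°cell + E°(Na⁺/Na) = +2.309 + (-2.71) = -0.40 V.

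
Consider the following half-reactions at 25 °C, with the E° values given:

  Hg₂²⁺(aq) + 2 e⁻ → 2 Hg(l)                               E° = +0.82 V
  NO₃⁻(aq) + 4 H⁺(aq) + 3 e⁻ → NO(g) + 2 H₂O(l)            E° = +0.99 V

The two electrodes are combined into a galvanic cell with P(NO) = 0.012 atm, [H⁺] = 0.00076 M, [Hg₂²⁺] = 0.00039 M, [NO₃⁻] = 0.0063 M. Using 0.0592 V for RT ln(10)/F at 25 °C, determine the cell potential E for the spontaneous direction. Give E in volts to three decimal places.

NO₃⁻/NO is the cathode (higher E°), Hg₂²⁺/Hg the anode: E°cell = +0.99 − (+0.82) = +0.17 V, n = 6.
Overall: 2 NO₃⁻(aq) + 8 H⁺(aq) + 6 Hg(l) → 2 NO(g) + 4 H₂O(l) + 3 Hg₂²⁺(aq)
Q = P(NO)^2·[Hg₂²⁺]^3 / ([NO₃⁻]^2·[H⁺]^8); log Q = 15.286.
E = E° − (0.0592/n) log Q = +0.17 − (0.0592/6)(15.286) = +0.019 V.

+0.019 V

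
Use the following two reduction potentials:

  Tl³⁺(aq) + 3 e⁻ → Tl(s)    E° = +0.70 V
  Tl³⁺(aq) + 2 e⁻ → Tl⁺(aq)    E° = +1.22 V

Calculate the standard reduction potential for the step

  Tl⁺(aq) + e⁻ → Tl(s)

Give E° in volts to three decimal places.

-0.340 V

Sequential free energies add, so n₃E°₃ = n₁E°₁ + n₂E°₂.
With n₃ = 3, and the known step contributing 2×(+1.22) V, the unknown satisfies 1·E° = 3×(+0.70) − 2×(+1.22) = -0.340.
E° = -0.340 / 1 = -0.340 V.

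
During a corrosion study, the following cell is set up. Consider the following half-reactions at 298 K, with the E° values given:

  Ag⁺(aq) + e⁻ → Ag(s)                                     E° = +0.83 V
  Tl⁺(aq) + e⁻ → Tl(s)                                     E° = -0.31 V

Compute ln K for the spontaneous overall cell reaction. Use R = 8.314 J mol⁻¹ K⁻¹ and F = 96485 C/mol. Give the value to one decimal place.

Cathode: Ag⁺/Ag; anode: Tl⁺/Tl. E°cell = (+0.83) − (-0.31) = +1.14 V, with n = 1.
ΔG° = −nFE° = −RT ln K, so ln K = nFE°/(RT) = (1)(96485)(+1.14) / ((8.314)(298)) = 44.395.

44.4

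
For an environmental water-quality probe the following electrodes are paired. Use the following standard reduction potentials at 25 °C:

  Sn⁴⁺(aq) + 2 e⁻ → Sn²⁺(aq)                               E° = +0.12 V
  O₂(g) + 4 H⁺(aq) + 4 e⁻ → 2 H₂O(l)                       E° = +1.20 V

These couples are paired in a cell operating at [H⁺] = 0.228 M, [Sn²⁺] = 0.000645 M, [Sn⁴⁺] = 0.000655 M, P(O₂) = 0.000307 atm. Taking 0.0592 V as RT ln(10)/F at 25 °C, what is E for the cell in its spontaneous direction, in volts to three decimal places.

O₂/H₂O is the cathode (higher E°), Sn⁴⁺/Sn²⁺ the anode: E°cell = +1.20 − (+0.12) = +1.08 V, n = 4.
Overall: O₂(g) + 4 H⁺(aq) + 2 Sn²⁺(aq) → 2 H₂O(l) + 2 Sn⁴⁺(aq)
Q = [Sn⁴⁺]^2 / (P(O₂)·[H⁺]^4·[Sn²⁺]^2); log Q = 6.094.
E = E° − (0.0592/n) log Q = +1.08 − (0.0592/4)(6.094) = +0.990 V.

+0.990 V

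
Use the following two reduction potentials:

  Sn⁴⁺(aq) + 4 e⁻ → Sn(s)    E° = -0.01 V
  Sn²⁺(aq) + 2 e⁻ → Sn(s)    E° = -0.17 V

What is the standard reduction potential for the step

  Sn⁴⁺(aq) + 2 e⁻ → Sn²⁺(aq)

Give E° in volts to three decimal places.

+0.150 V

Sequential free energies add, so n₃E°₃ = n₁E°₁ + n₂E°₂.
With n₃ = 4, and the known step contributing 2×(-0.17) V, the unknown satisfies 2·E° = 4×(-0.01) − 2×(-0.17) = +0.300.
E° = +0.300 / 2 = +0.150 V.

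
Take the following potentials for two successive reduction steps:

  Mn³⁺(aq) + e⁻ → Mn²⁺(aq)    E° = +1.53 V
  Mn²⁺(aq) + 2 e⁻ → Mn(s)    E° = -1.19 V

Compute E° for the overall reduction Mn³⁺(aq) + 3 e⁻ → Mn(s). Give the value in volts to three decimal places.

Since ΔG° = −nFE° is additive over sequential reductions, n₃E°₃ = n₁E°₁ + n₂E°₂.
E°₃ = (1×+1.53 + 2×-1.19) / 3 = (-0.850) / 3 = -0.283 V.
Simply averaging or adding the two E° values would be wrong; the electron-weighted sum is required.

-0.283 V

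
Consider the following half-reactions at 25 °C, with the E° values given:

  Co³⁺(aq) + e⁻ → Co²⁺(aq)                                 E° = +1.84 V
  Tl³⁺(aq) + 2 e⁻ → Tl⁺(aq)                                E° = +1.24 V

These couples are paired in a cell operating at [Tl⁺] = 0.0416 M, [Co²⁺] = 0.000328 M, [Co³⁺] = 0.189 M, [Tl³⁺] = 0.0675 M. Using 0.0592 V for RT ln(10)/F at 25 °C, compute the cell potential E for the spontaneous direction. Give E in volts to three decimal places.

+0.757 V

Co³⁺/Co²⁺ is the cathode (higher E°), Tl³⁺/Tl⁺ the anode: E°cell = +1.84 − (+1.24) = +0.60 V, n = 2.
Overall: 2 Co³⁺(aq) + Tl⁺(aq) → 2 Co²⁺(aq) + Tl³⁺(aq)
Q = [Co²⁺]^2·[Tl³⁺] / ([Co³⁺]^2·[Tl⁺]); log Q = -5.311.
E = E° − (0.0592/n) log Q = +0.60 − (0.0592/2)(-5.311) = +0.757 V.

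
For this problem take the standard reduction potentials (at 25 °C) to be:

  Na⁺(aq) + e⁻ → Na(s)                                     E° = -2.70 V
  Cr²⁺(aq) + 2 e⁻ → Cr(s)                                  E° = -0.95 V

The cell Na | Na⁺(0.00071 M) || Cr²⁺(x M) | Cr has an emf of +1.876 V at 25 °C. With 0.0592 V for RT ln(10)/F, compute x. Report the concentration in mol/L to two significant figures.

0.0091 M

Cr²⁺/Cr is the cathode, Na⁺/Na the anode: E°cell = +1.75 V, n = 2.
Overall reaction: Cr²⁺(aq) + 2 Na(s) → Cr(s) + 2 Na⁺(aq); Q = [Na⁺]^2/[Cr²⁺]^1.
From E = E° − (0.0592/n) log Q: log Q = (E° − E)·n/0.0592 = (+1.75 − (+1.876))·2/0.0592 = -4.2568.
So 1·log[Cr²⁺] = 2·log(0.00071) − log Q = -6.2975 − (-4.2568) = -2.0407; [Cr²⁺] = 10^(-2.0407) ≈ 0.0091 M.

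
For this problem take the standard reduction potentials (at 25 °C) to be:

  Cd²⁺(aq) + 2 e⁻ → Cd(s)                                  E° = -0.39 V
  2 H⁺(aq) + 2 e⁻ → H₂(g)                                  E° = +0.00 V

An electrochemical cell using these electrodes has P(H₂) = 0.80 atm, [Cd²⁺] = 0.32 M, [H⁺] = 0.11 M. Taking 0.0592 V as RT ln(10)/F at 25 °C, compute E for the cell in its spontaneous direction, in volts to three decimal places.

+0.351 V

H⁺/H₂ is the cathode (higher E°), Cd²⁺/Cd the anode: E°cell = +0.00 − (-0.39) = +0.39 V, n = 2.
Overall: 2 H⁺(aq) + Cd(s) → H₂(g) + Cd²⁺(aq)
Q = P(H₂)·[Cd²⁺] / ([H⁺]^2); log Q = 1.325.
E = E° − (0.0592/n) log Q = +0.39 − (0.0592/2)(1.325) = +0.351 V.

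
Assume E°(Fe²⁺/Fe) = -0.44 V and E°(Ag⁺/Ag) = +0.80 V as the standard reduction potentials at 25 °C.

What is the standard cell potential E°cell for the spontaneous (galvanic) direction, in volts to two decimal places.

The Ag⁺/Ag couple has the higher reduction potential, so it is the cathode; Fe²⁺/Fe is oxidised at the anode.
E°cell = E°(cathode) − E°(anode) = (+0.80) − (-0.44) = +1.24 V.

+1.24 V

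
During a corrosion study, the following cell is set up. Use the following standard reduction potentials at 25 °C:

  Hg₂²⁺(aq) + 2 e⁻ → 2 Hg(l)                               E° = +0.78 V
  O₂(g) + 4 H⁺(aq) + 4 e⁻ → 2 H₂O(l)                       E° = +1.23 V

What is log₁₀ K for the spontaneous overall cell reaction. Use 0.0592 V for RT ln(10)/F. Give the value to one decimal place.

30.4

Cathode: O₂/H₂O; anode: Hg₂²⁺/Hg. E°cell = +0.45 V, n = 4.
log K = nE°cell / 0.0592 = (4)(+0.45) / 0.0592 = 30.4.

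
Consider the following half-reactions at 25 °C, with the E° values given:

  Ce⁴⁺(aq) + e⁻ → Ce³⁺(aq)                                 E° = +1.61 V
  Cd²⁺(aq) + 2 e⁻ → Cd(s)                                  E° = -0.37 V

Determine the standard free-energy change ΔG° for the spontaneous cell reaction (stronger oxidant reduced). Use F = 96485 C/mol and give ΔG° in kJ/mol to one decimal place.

Ce⁴⁺/Ce³⁺ (E° = +1.61 V) is the cathode; Cd²⁺/Cd (E° = -0.37 V) is the anode, so E°cell = +1.98 V.
Balancing electrons gives n = 2 (lcm of 1 and 2).
ΔG° = −nFE° = −(2)(96485)(+1.98) = -382,081 J = -382.1 kJ/mol.

-382.1 kJ/mol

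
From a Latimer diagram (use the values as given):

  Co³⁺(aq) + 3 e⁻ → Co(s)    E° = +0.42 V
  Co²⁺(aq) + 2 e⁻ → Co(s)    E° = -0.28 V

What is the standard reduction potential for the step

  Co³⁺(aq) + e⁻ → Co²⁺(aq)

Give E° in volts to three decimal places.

+1.820 V

Sequential free energies add, so n₃E°₃ = n₁E°₁ + n₂E°₂.
With n₃ = 3, and the known step contributing 2×(-0.28) V, the unknown satisfies 1·E° = 3×(+0.42) − 2×(-0.28) = +1.820.
E° = +1.820 / 1 = +1.820 V.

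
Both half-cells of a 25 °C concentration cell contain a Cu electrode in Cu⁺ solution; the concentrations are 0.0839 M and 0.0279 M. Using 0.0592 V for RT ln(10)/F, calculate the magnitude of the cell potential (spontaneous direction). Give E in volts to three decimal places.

For a concentration cell E°cell = 0. The 0.0839 M side is the cathode (reduction is favoured where [Cu⁺] is higher).
With n = 1, E = −(0.0592/1) log([Cu⁺]ₐₙ/[Cu⁺]꜀ₐₜ) = −(0.0592/1) log(0.0279/0.0839) = −(0.0592/1)(-0.478) = +0.028 V.

+0.028 V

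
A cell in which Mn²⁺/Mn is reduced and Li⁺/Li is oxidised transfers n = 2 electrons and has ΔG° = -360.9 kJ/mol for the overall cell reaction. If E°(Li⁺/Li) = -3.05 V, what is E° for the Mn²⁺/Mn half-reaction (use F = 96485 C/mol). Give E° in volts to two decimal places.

E°cell = −ΔG°/(nF) = −(-360.9×10³)/((2)(96485)) = +1.870 V.
Since Mn²⁺/Mn is the cathode and Li⁺/Li the anode, E°cell = E°(Mn²⁺/Mn) − E°(Li⁺/Li).
So E°(Mn²⁺/Mn) = E°cell + E°(Li⁺/Li) = +1.870 + (-3.05) = -1.18 V.

-1.18 V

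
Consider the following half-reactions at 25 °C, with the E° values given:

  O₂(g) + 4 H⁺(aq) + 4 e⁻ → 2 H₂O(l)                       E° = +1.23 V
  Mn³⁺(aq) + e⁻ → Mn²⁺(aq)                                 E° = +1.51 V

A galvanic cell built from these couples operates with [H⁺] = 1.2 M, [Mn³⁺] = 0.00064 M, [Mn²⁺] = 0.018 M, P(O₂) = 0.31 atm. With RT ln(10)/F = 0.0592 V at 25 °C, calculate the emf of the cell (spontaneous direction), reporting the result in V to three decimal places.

+0.197 V

Mn³⁺/Mn²⁺ is the cathode (higher E°), O₂/H₂O the anode: E°cell = +1.51 − (+1.23) = +0.28 V, n = 4.
Overall: 4 Mn³⁺(aq) + 2 H₂O(l) → 4 Mn²⁺(aq) + O₂(g) + 4 H⁺(aq)
Q = [Mn²⁺]^4·P(O₂)·[H⁺]^4 / ([Mn³⁺]^4); log Q = 5.604.
E = E° − (0.0592/n) log Q = +0.28 − (0.0592/4)(5.604) = +0.197 V.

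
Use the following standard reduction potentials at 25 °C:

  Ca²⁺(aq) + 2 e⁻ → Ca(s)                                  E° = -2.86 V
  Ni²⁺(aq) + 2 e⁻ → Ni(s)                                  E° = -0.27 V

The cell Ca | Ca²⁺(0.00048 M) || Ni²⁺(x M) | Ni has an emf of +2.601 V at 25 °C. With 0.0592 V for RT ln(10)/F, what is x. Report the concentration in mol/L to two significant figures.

0.0011 M

Ni²⁺/Ni is the cathode, Ca²⁺/Ca the anode: E°cell = +2.59 V, n = 2.
Overall reaction: Ni²⁺(aq) + Ca(s) → Ni(s) + Ca²⁺(aq); Q = [Ca²⁺]^1/[Ni²⁺]^1.
From E = E° − (0.0592/n) log Q: log Q = (E° − E)·n/0.0592 = (+2.59 − (+2.601))·2/0.0592 = -0.3716.
So 1·log[Ni²⁺] = 1·log(0.00048) − log Q = -3.3188 − (-0.3716) = -2.9472; [Ni²⁺] = 10^(-2.9472) ≈ 0.0011 M.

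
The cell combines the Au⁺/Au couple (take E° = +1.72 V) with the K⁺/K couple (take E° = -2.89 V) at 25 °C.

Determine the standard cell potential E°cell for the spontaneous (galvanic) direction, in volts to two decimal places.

+4.61 V

The Au⁺/Au couple has the higher reduction potential, so it is the cathode; K⁺/K is oxidised at the anode.
E°cell = E°(cathode) − E°(anode) = (+1.72) − (-2.89) = +4.61 V.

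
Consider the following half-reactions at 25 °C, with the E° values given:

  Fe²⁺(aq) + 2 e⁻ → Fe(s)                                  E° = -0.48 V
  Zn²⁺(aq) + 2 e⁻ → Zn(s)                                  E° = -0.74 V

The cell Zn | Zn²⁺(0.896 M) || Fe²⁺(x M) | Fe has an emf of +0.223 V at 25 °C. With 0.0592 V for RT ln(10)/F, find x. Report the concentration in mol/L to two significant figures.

Fe²⁺/Fe is the cathode, Zn²⁺/Zn the anode: E°cell = +0.26 V, n = 2.
Overall reaction: Fe²⁺(aq) + Zn(s) → Fe(s) + Zn²⁺(aq); Q = [Zn²⁺]^1/[Fe²⁺]^1.
From E = E° − (0.0592/n) log Q: log Q = (E° − E)·n/0.0592 = (+0.26 − (+0.223))·2/0.0592 = 1.2500.
So 1·log[Fe²⁺] = 1·log(0.896) − log Q = -0.0477 − (1.2500) = -1.2977; [Fe²⁺] = 10^(-1.2977) ≈ 0.050 M.

0.050 M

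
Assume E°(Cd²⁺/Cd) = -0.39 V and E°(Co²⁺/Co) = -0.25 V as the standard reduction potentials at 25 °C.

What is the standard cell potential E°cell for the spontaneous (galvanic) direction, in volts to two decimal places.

+0.14 V

The Co²⁺/Co couple has the higher reduction potential, so it is the cathode; Cd²⁺/Cd is oxidised at the anode.
E°cell = E°(cathode) − E°(anode) = (-0.25) − (-0.39) = +0.14 V.
Since E°cell > 0, the reaction is spontaneous under standard conditions.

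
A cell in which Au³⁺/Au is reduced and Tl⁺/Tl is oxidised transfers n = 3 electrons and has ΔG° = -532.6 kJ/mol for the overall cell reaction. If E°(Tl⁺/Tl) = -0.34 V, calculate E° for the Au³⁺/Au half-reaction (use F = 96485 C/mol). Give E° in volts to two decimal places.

E°cell = −ΔG°/(nF) = −(-532.6×10³)/((3)(96485)) = +1.840 V.
Since Au³⁺/Au is the cathode and Tl⁺/Tl the anode, E°cell = E°(Au³⁺/Au) − E°(Tl⁺/Tl).
So E°(Au³⁺/Au) = E°cell + E°(Tl⁺/Tl) = +1.840 + (-0.34) = +1.50 V.

+1.50 V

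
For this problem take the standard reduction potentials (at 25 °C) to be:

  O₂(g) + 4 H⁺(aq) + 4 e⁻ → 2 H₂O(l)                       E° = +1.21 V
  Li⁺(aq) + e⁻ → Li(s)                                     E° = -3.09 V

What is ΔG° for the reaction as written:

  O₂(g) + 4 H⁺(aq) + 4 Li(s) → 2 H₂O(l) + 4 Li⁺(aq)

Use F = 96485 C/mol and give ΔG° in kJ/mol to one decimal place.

-1659.5 kJ/mol

As written, O₂/H₂O is reduced (cathode) and Li⁺/Li is oxidised (anode), so E°cell = (+1.21) − (-3.09) = +4.30 V.
Balancing electrons gives n = 4.
ΔG° = −nFE° = −(4)(96485)(+4.30) = -1,659,542 J = -1659.5 kJ/mol.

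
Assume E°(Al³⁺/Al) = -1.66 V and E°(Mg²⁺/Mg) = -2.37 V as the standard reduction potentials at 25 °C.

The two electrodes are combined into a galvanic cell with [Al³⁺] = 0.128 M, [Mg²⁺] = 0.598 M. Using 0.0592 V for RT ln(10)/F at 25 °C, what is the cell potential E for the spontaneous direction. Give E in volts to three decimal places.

Al³⁺/Al is the cathode (higher E°), Mg²⁺/Mg the anode: E°cell = -1.66 − (-2.37) = +0.71 V, n = 6.
Overall: 2 Al³⁺(aq) + 3 Mg(s) → 2 Al(s) + 3 Mg²⁺(aq)
Q = [Mg²⁺]^3 / ([Al³⁺]^2); log Q = 1.116.
E = E° − (0.0592/n) log Q = +0.71 − (0.0592/6)(1.116) = +0.699 V.

+0.699 V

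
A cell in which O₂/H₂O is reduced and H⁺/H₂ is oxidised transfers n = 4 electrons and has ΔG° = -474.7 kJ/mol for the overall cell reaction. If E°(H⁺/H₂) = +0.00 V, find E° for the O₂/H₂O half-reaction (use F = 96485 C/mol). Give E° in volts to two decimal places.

E°cell = −ΔG°/(nF) = −(-474.7×10³)/((4)(96485)) = +1.230 V.
Since O₂/H₂O is the cathode and H⁺/H₂ the anode, E°cell = E°(O₂/H₂O) − E°(H⁺/H₂).
So E°(O₂/H₂O) = E°cell + E°(H⁺/H₂) = +1.230 + (+0.00) = +1.23 V.

+1.23 V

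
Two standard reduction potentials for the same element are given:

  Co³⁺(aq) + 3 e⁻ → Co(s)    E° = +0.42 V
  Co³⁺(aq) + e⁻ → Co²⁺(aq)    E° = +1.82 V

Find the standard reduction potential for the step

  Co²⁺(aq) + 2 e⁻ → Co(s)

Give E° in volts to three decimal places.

-0.280 V

Sequential free energies add, so n₃E°₃ = n₁E°₁ + n₂E°₂.
With n₃ = 3, and the known step contributing 1×(+1.82) V, the unknown satisfies 2·E° = 3×(+0.42) − 1×(+1.82) = -0.560.
E° = -0.560 / 2 = -0.280 V.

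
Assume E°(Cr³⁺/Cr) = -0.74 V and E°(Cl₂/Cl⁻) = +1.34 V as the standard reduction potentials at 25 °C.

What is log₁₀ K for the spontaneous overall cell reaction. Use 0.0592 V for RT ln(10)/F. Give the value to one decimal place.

Cathode: Cl₂/Cl⁻; anode: Cr³⁺/Cr. E°cell = +2.08 V, n = 6.
log K = nE°cell / 0.0592 = (6)(+2.08) / 0.0592 = 210.8.

210.8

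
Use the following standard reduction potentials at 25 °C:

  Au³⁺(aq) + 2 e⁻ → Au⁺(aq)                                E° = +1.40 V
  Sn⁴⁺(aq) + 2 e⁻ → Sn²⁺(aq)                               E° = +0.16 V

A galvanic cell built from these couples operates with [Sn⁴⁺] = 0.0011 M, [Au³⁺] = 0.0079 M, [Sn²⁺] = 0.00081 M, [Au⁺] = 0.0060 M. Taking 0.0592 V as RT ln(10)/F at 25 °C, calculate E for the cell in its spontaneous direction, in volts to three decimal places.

+1.240 V

Au³⁺/Au⁺ is the cathode (higher E°), Sn⁴⁺/Sn²⁺ the anode: E°cell = +1.40 − (+0.16) = +1.24 V, n = 2.
Overall: Au³⁺(aq) + Sn²⁺(aq) → Au⁺(aq) + Sn⁴⁺(aq)
Q = [Au⁺]·[Sn⁴⁺] / ([Au³⁺]·[Sn²⁺]); log Q = 0.013.
E = E° − (0.0592/n) log Q = +1.24 − (0.0592/2)(0.013) = +1.240 V.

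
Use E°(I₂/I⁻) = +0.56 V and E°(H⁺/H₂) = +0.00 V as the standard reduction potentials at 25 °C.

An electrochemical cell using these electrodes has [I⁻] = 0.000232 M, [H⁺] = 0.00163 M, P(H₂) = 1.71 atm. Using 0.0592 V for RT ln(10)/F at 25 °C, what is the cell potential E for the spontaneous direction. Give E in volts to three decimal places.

+0.947 V

I₂/I⁻ is the cathode (higher E°), H⁺/H₂ the anode: E°cell = +0.56 − (+0.00) = +0.56 V, n = 2.
Overall: I₂(s) + H₂(g) → 2 I⁻(aq) + 2 H⁺(aq)
Q = [I⁻]^2·[H⁺]^2 / (P(H₂)); log Q = -13.078.
E = E° − (0.0592/n) log Q = +0.56 − (0.0592/2)(-13.078) = +0.947 V.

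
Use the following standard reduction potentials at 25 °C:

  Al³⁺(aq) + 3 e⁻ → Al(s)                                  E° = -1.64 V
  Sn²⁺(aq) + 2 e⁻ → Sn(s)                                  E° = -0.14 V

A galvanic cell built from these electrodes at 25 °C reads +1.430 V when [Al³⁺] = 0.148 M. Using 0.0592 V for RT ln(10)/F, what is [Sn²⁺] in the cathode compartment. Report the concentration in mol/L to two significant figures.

Sn²⁺/Sn is the cathode, Al³⁺/Al the anode: E°cell = +1.50 V, n = 6.
Overall reaction: 3 Sn²⁺(aq) + 2 Al(s) → 3 Sn(s) + 2 Al³⁺(aq); Q = [Al³⁺]^2/[Sn²⁺]^3.
From E = E° − (0.0592/n) log Q: log Q = (E° − E)·n/0.0592 = (+1.50 − (+1.430))·6/0.0592 = 7.0946.
So 3·log[Sn²⁺] = 2·log(0.148) − log Q = -1.6595 − (7.0946) = -8.7541; log[Sn²⁺] = -8.7541 / 3 = -2.9180; [Sn²⁺] = 10^(-2.9180) ≈ 0.0012 M.

0.0012 M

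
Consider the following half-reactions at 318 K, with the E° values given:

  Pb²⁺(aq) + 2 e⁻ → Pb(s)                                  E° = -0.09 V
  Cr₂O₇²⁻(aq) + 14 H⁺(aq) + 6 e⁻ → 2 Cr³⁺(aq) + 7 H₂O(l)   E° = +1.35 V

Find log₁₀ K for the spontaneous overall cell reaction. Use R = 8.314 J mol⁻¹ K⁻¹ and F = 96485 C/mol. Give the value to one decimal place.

136.9

Cathode: Cr₂O₇²⁻/Cr³⁺; anode: Pb²⁺/Pb. E°cell = (+1.35) − (-0.09) = +1.44 V, with n = 6.
ΔG° = −nFE° = −RT ln K, so ln K = nFE°/(RT) = (6)(96485)(+1.44) / ((8.314)(318)) = 315.309.
log₁₀ K = 315.309 / ln 10 = 136.9.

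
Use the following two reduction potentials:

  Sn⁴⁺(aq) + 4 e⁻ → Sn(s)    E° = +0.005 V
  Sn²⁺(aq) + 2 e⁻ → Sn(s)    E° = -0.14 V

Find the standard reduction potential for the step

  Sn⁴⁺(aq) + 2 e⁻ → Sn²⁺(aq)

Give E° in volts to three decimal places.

+0.150 V

Sequential free energies add, so n₃E°₃ = n₁E°₁ + n₂E°₂.
With n₃ = 4, and the known step contributing 2×(-0.14) V, the unknown satisfies 2·E° = 4×(+0.005) − 2×(-0.14) = +0.300.
E° = +0.300 / 2 = +0.150 V.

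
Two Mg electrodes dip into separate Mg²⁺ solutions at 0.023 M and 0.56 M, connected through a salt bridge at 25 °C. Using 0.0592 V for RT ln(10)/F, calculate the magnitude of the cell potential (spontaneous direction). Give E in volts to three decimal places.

For a concentration cell E°cell = 0. The 0.56 M side is the cathode (reduction is favoured where [Mg²⁺] is higher).
With n = 2, E = −(0.0592/2) log([Mg²⁺]ₐₙ/[Mg²⁺]꜀ₐₜ) = −(0.0592/2) log(0.023/0.56) = −(0.0592/2)(-1.386) = +0.041 V.

+0.041 V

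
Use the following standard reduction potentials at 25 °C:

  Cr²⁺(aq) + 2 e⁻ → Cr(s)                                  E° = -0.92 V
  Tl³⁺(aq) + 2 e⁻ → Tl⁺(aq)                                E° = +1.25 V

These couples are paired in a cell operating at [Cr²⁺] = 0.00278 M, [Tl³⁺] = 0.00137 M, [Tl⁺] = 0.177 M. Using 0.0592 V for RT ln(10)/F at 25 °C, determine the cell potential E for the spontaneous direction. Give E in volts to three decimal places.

+2.183 V

Tl³⁺/Tl⁺ is the cathode (higher E°), Cr²⁺/Cr the anode: E°cell = +1.25 − (-0.92) = +2.17 V, n = 2.
Overall: Tl³⁺(aq) + Cr(s) → Tl⁺(aq) + Cr²⁺(aq)
Q = [Tl⁺]·[Cr²⁺] / ([Tl³⁺]); log Q = -0.445.
E = E° − (0.0592/n) log Q = +2.17 − (0.0592/2)(-0.445) = +2.183 V.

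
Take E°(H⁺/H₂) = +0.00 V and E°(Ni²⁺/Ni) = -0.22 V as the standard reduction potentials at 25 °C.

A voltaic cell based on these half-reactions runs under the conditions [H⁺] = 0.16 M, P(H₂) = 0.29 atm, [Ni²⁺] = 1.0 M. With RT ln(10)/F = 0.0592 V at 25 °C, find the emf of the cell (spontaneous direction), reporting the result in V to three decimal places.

+0.189 V

H⁺/H₂ is the cathode (higher E°), Ni²⁺/Ni the anode: E°cell = +0.00 − (-0.22) = +0.22 V, n = 2.
Overall: 2 H⁺(aq) + Ni(s) → H₂(g) + Ni²⁺(aq)
Q = P(H₂)·[Ni²⁺] / ([H⁺]^2); log Q = 1.054.
E = E° − (0.0592/n) log Q = +0.22 − (0.0592/2)(1.054) = +0.189 V.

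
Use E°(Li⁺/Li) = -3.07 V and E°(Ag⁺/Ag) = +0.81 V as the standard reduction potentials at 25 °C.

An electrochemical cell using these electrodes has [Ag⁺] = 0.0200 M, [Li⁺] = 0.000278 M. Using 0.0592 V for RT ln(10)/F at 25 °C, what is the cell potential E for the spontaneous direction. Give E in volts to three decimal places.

+3.990 V

Ag⁺/Ag is the cathode (higher E°), Li⁺/Li the anode: E°cell = +0.81 − (-3.07) = +3.88 V, n = 1.
Overall: Ag⁺(aq) + Li(s) → Ag(s) + Li⁺(aq)
Q = [Li⁺] / ([Ag⁺]); log Q = -1.857.
E = E° − (0.0592/n) log Q = +3.88 − (0.0592/1)(-1.857) = +3.990 V.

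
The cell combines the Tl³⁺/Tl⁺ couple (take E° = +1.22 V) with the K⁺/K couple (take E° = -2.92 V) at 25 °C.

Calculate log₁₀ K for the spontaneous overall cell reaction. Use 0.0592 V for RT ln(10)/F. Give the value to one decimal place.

Cathode: Tl³⁺/Tl⁺; anode: K⁺/K. E°cell = +4.14 V, n = 2.
log K = nE°cell / 0.0592 = (2)(+4.14) / 0.0592 = 139.9.

139.9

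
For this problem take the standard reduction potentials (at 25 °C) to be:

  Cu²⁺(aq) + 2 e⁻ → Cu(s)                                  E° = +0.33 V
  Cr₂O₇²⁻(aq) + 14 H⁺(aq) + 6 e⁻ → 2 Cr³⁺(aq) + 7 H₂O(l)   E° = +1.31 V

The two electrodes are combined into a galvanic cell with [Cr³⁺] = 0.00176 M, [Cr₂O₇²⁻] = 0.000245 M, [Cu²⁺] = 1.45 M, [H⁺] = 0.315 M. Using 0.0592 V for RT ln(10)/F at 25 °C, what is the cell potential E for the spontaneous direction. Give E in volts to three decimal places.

+0.925 V

Cr₂O₇²⁻/Cr³⁺ is the cathode (higher E°), Cu²⁺/Cu the anode: E°cell = +1.31 − (+0.33) = +0.98 V, n = 6.
Overall: Cr₂O₇²⁻(aq) + 14 H⁺(aq) + 3 Cu(s) → 2 Cr³⁺(aq) + 7 H₂O(l) + 3 Cu²⁺(aq)
Q = [Cr³⁺]^2·[Cu²⁺]^3 / ([Cr₂O₇²⁻]·[H⁺]^14); log Q = 5.610.
E = E° − (0.0592/n) log Q = +0.98 − (0.0592/6)(5.610) = +0.925 V.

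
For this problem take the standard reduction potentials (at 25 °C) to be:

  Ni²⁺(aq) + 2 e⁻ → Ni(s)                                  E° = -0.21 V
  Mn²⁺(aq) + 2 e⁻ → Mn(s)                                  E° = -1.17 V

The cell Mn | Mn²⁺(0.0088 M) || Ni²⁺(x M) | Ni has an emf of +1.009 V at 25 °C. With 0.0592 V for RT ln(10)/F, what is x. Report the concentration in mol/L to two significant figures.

0.40 M

Ni²⁺/Ni is the cathode, Mn²⁺/Mn the anode: E°cell = +0.96 V, n = 2.
Overall reaction: Ni²⁺(aq) + Mn(s) → Ni(s) + Mn²⁺(aq); Q = [Mn²⁺]^1/[Ni²⁺]^1.
From E = E° − (0.0592/n) log Q: log Q = (E° − E)·n/0.0592 = (+0.96 − (+1.009))·2/0.0592 = -1.6554.
So 1·log[Ni²⁺] = 1·log(0.0088) − log Q = -2.0555 − (-1.6554) = -0.4001; [Ni²⁺] = 10^(-0.4001) ≈ 0.40 M.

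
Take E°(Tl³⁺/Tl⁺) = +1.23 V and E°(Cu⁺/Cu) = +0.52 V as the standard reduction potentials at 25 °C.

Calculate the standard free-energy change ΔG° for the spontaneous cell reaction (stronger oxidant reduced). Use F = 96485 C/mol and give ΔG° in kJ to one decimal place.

Tl³⁺/Tl⁺ (E° = +1.23 V) is the cathode; Cu⁺/Cu (E° = +0.52 V) is the anode, so E°cell = +0.71 V.
Balancing electrons gives n = 2 (lcm of 2 and 1).
ΔG° = −nFE° = −(2)(96485)(+0.71) = -137,009 J = -137.0 kJ.

-137.0 kJ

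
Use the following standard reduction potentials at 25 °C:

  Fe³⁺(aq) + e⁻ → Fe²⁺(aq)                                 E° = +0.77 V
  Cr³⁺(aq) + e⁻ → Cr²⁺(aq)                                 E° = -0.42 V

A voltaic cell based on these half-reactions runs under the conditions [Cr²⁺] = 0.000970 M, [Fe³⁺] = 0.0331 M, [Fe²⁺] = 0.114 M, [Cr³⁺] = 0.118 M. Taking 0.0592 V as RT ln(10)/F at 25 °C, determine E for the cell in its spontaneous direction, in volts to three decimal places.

Fe³⁺/Fe²⁺ is the cathode (higher E°), Cr³⁺/Cr²⁺ the anode: E°cell = +0.77 − (-0.42) = +1.19 V, n = 1.
Overall: Fe³⁺(aq) + Cr²⁺(aq) → Fe²⁺(aq) + Cr³⁺(aq)
Q = [Fe²⁺]·[Cr³⁺] / ([Fe³⁺]·[Cr²⁺]); log Q = 2.622.
E = E° − (0.0592/n) log Q = +1.19 − (0.0592/1)(2.622) = +1.035 V.

+1.035 V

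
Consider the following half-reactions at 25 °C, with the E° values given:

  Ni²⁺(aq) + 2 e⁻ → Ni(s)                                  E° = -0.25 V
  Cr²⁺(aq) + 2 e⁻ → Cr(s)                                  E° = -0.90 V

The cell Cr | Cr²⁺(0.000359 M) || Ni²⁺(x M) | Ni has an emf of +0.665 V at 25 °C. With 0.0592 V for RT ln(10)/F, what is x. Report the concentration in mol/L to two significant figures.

Ni²⁺/Ni is the cathode, Cr²⁺/Cr the anode: E°cell = +0.65 V, n = 2.
Overall reaction: Ni²⁺(aq) + Cr(s) → Ni(s) + Cr²⁺(aq); Q = [Cr²⁺]^1/[Ni²⁺]^1.
From E = E° − (0.0592/n) log Q: log Q = (E° − E)·n/0.0592 = (+0.65 − (+0.665))·2/0.0592 = -0.5068.
So 1·log[Ni²⁺] = 1·log(0.000359) − log Q = -3.4449 − (-0.5068) = -2.9381; [Ni²⁺] = 10^(-2.9381) ≈ 0.0012 M.

0.0012 M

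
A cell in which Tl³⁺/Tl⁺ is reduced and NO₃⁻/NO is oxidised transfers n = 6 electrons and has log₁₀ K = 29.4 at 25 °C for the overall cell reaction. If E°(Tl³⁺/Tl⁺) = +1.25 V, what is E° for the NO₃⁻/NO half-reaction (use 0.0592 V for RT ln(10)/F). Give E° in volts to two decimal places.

+0.96 V

E°cell = (0.0592/n)·log K = (0.0592/6)(29.4) = +0.290 V.
Since Tl³⁺/Tl⁺ is the cathode and NO₃⁻/NO the anode, E°cell = E°(Tl³⁺/Tl⁺) − E°(NO₃⁻/NO).
So E°(NO₃⁻/NO) = E°(Tl³⁺/Tl⁺) − E°cell = (+1.25) − (+0.290) = +0.96 V.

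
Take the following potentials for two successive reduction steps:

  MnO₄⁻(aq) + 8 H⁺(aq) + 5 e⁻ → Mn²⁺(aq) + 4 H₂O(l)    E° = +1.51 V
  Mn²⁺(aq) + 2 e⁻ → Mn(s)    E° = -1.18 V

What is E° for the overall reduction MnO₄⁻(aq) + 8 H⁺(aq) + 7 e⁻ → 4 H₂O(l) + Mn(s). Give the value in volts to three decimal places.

+0.741 V

Adding the free-energy changes (−nFE°) of the two steps gives −n₃FE°₃ = −n₁FE°₁ − n₂FE°₂.
E°₃ = (5×+1.51 + 2×-1.18) / 7 = (+5.190) / 7 = +0.741 V.
E° values themselves are not directly additive — weighting by electron count is essential.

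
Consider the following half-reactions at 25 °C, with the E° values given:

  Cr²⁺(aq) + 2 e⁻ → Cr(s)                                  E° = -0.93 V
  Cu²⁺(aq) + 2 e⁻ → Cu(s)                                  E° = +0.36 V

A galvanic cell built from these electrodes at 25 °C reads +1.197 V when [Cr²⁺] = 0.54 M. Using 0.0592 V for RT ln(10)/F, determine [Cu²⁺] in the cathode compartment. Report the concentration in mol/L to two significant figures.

0.00039 M

Cu²⁺/Cu is the cathode, Cr²⁺/Cr the anode: E°cell = +1.29 V, n = 2.
Overall reaction: Cu²⁺(aq) + Cr(s) → Cu(s) + Cr²⁺(aq); Q = [Cr²⁺]^1/[Cu²⁺]^1.
From E = E° − (0.0592/n) log Q: log Q = (E° − E)·n/0.0592 = (+1.29 − (+1.197))·2/0.0592 = 3.1419.
So 1·log[Cu²⁺] = 1·log(0.54) − log Q = -0.2676 − (3.1419) = -3.4095; [Cu²⁺] = 10^(-3.4095) ≈ 0.00039 M.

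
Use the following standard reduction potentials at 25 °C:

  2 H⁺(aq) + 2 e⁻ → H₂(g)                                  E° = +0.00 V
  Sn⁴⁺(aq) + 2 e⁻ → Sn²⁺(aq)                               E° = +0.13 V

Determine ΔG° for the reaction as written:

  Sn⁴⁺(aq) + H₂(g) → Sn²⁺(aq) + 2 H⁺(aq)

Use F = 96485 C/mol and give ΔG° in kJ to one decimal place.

-25.1 kJ

As written, Sn⁴⁺/Sn²⁺ is reduced (cathode) and H⁺/H₂ is oxidised (anode), so E°cell = (+0.13) − (+0.00) = +0.13 V.
Balancing electrons gives n = 2.
ΔG° = −nFE° = −(2)(96485)(+0.13) = -25,086 J = -25.1 kJ.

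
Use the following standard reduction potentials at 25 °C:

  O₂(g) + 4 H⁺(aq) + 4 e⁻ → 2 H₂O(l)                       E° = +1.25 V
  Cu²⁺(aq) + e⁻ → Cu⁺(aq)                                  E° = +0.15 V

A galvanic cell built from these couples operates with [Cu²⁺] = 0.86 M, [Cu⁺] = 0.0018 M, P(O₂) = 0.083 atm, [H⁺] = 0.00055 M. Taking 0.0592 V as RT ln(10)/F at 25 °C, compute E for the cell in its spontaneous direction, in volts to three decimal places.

+0.732 V

O₂/H₂O is the cathode (higher E°), Cu²⁺/Cu⁺ the anode: E°cell = +1.25 − (+0.15) = +1.10 V, n = 4.
Overall: O₂(g) + 4 H⁺(aq) + 4 Cu⁺(aq) → 2 H₂O(l) + 4 Cu²⁺(aq)
Q = [Cu²⁺]^4 / (P(O₂)·[H⁺]^4·[Cu⁺]^4); log Q = 24.836.
E = E° − (0.0592/n) log Q = +1.10 − (0.0592/4)(24.836) = +0.732 V.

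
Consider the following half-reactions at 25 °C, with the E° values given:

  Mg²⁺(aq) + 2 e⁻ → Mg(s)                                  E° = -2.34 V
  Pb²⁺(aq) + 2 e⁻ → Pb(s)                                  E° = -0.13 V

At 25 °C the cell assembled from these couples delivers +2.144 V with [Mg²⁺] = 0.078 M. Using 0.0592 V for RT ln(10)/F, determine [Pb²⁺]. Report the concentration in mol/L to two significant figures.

Pb²⁺/Pb is the cathode, Mg²⁺/Mg the anode: E°cell = +2.21 V, n = 2.
Overall reaction: Pb²⁺(aq) + Mg(s) → Pb(s) + Mg²⁺(aq); Q = [Mg²⁺]^1/[Pb²⁺]^1.
From E = E° − (0.0592/n) log Q: log Q = (E° − E)·n/0.0592 = (+2.21 − (+2.144))·2/0.0592 = 2.2297.
So 1·log[Pb²⁺] = 1·log(0.078) − log Q = -1.1079 − (2.2297) = -3.3376; [Pb²⁺] = 10^(-3.3376) ≈ 0.00046 M.

0.00046 M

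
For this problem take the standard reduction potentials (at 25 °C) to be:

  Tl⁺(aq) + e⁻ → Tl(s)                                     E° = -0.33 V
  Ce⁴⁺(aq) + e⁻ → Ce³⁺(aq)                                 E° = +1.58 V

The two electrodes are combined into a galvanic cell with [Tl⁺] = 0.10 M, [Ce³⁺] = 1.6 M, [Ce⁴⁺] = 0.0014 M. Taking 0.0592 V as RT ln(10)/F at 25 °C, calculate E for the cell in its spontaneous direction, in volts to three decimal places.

+1.788 V

Ce⁴⁺/Ce³⁺ is the cathode (higher E°), Tl⁺/Tl the anode: E°cell = +1.58 − (-0.33) = +1.91 V, n = 1.
Overall: Ce⁴⁺(aq) + Tl(s) → Ce³⁺(aq) + Tl⁺(aq)
Q = [Ce³⁺]·[Tl⁺] / ([Ce⁴⁺]); log Q = 2.058.
E = E° − (0.0592/n) log Q = +1.91 − (0.0592/1)(2.058) = +1.788 V.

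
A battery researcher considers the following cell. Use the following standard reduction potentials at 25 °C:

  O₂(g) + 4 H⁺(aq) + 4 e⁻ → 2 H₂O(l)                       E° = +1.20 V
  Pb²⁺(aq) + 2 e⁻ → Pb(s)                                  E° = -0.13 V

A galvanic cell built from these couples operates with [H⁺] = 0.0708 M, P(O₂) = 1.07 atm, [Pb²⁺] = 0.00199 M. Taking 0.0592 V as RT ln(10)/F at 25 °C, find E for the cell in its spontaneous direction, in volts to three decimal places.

O₂/H₂O is the cathode (higher E°), Pb²⁺/Pb the anode: E°cell = +1.20 − (-0.13) = +1.33 V, n = 4.
Overall: O₂(g) + 4 H⁺(aq) + 2 Pb(s) → 2 H₂O(l) + 2 Pb²⁺(aq)
Q = [Pb²⁺]^2 / (P(O₂)·[H⁺]^4); log Q = -0.832.
E = E° − (0.0592/n) log Q = +1.33 − (0.0592/4)(-0.832) = +1.342 V.

+1.342 V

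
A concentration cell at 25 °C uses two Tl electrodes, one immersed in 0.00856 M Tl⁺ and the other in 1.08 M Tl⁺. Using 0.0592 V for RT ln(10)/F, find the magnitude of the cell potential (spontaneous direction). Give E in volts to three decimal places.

For a concentration cell E°cell = 0. The 1.08 M side is the cathode (reduction is favoured where [Tl⁺] is higher).
With n = 1, E = −(0.0592/1) log([Tl⁺]ₐₙ/[Tl⁺]꜀ₐₜ) = −(0.0592/1) log(0.00856/1.08) = −(0.0592/1)(-2.101) = +0.124 V.

+0.124 V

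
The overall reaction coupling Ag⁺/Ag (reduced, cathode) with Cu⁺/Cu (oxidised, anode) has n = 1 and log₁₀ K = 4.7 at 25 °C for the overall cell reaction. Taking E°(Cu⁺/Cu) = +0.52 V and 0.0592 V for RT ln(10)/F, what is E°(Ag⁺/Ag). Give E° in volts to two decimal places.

+0.80 V

E°cell = (0.0592/n)·log K = (0.0592/1)(4.7) = +0.278 V.
Since Ag⁺/Ag is the cathode and Cu⁺/Cu the anode, E°cell = E°(Ag⁺/Ag) − E°(Cu⁺/Cu).
So E°(Ag⁺/Ag) = E°cell + E°(Cu⁺/Cu) = +0.278 + (+0.52) = +0.80 V.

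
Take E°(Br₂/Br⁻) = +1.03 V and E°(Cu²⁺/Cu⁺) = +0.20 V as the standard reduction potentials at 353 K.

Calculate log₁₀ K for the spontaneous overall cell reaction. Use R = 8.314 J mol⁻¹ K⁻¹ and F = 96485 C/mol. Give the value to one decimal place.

Cathode: Br₂/Br⁻; anode: Cu²⁺/Cu⁺. E°cell = (+1.03) − (+0.20) = +0.83 V, with n = 2.
ΔG° = −nFE° = −RT ln K, so ln K = nFE°/(RT) = (2)(96485)(+0.83) / ((8.314)(353)) = 54.574.
log₁₀ K = 54.574 / ln 10 = 23.7.

23.7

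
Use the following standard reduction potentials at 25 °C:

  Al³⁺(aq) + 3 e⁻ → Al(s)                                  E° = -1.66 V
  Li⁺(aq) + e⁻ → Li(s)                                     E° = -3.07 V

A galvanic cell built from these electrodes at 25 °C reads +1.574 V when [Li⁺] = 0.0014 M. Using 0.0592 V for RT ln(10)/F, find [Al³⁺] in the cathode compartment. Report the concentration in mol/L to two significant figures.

0.56 M

Al³⁺/Al is the cathode, Li⁺/Li the anode: E°cell = +1.41 V, n = 3.
Overall reaction: Al³⁺(aq) + 3 Li(s) → Al(s) + 3 Li⁺(aq); Q = [Li⁺]^3/[Al³⁺]^1.
From E = E° − (0.0592/n) log Q: log Q = (E° − E)·n/0.0592 = (+1.41 − (+1.574))·3/0.0592 = -8.3108.
So 1·log[Al³⁺] = 3·log(0.0014) − log Q = -8.5616 − (-8.3108) = -0.2508; [Al³⁺] = 10^(-0.2508) ≈ 0.56 M.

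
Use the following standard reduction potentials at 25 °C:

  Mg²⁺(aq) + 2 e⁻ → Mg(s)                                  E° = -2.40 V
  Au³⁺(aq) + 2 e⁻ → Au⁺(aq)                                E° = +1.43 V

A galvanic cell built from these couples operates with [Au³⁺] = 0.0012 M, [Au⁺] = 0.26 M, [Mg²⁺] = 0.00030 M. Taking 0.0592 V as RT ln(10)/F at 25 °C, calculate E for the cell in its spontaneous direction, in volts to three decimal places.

+3.865 V

Au³⁺/Au⁺ is the cathode (higher E°), Mg²⁺/Mg the anode: E°cell = +1.43 − (-2.40) = +3.83 V, n = 2.
Overall: Au³⁺(aq) + Mg(s) → Au⁺(aq) + Mg²⁺(aq)
Q = [Au⁺]·[Mg²⁺] / ([Au³⁺]); log Q = -1.187.
E = E° − (0.0592/n) log Q = +3.83 − (0.0592/2)(-1.187) = +3.865 V.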